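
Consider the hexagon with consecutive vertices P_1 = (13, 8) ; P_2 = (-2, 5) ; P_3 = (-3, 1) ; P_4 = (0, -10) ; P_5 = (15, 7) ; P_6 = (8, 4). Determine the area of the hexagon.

P_1→P_2: (13)(5) − (-2)(8) = 81
P_2→P_3: (-2)(1) − (-3)(5) = 13
P_3→P_4: (-3)(-10) − (0)(1) = 30
P_4→P_5: (0)(7) − (15)(-10) = 150
P_5→P_6: (15)(4) − (8)(7) = 4
P_6→P_1: (8)(8) − (13)(4) = 12
Σ = 290
Area = |Σ|/2 = 145.

145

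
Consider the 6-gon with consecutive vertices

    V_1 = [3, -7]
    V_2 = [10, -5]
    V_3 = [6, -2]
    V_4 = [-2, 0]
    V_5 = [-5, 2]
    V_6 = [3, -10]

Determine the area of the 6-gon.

Apply the shoelace formula: 2A = Σ (x_i·y_{i+1} − x_{i+1}·y_i), indices taken mod 6.
V_1→V_2: (3)(-5) − (10)(-7) = 55
V_2→V_3: (10)(-2) − (6)(-5) = 10
V_3→V_4: (6)(0) − (-2)(-2) = -4
V_4→V_5: (-2)(2) − (-5)(0) = -4
V_5→V_6: (-5)(-10) − (3)(2) = 44
V_6→V_1: (3)(-7) − (3)(-10) = 9
Σ = 110
Area = |Σ|/2 = 55.

55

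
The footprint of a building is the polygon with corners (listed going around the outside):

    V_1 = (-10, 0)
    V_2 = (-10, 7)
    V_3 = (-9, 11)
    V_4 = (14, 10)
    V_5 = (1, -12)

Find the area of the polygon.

Apply the surveyor's formula: 2A = Σ (x_i·y_{i+1} − x_{i+1}·y_i), indices taken mod 5.
Σ = (-70) + (-47) + (-244) + (-178) + (-120) = -659
Area = |Σ|/2 = 329.5.

329.5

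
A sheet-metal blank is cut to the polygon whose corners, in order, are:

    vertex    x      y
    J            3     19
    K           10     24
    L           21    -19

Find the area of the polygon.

178

Apply the shoelace (surveyor's) formula: 2A = Σ (x_i·y_{i+1} − x_{i+1}·y_i), indices taken mod 3.
Cross-terms: -118, -694, 456  ⇒  Σ = -356
Area = |Σ|/2 = 178.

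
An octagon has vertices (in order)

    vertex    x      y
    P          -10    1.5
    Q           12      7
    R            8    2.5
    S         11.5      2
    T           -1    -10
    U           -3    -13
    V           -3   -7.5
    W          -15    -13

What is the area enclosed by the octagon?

Apply the surveyor's formula: 2A = Σ (x_i·y_{i+1} − x_{i+1}·y_i), indices taken mod 8.
Σ = (-88) + (-26) + (-12.75) + (-113) + (-17) + (-16.5) + (-73.5) + (-152.5) = -499.25
Area = |Σ|/2 = 249.625.

249.625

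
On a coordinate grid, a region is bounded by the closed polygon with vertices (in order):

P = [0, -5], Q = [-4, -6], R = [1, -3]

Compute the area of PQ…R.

3.5

Apply Gauss's area formula: 2A = Σ (x_i·y_{i+1} − x_{i+1}·y_i), indices taken mod 3.
Cross-terms: -20, 18, -5  ⇒  Σ = -7
Area = |Σ|/2 = 3.5.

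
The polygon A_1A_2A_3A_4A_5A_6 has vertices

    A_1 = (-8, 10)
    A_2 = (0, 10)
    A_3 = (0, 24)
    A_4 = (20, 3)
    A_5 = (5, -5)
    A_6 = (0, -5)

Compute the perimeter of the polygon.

|A_1A_2| = √((8)² + (0)²) = √64 = 8
|A_2A_3| = √((0)² + (14)²) = √196 = 14
|A_3A_4| = √((20)² + (-21)²) = √841 = 29
|A_4A_5| = √((-15)² + (-8)²) = √289 = 17
|A_5A_6| = √((-5)² + (0)²) = √25 = 5
|A_6A_1| = √((-8)² + (15)²) = √289 = 17
Perimeter = 8 + 14 + 29 + 17 + 5 + 17 = 90.

90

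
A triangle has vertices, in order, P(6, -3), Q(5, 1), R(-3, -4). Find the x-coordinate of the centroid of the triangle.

Apply the shoelace formula. First the cross-terms c_i = x_i·y_{i+1} − x_{i+1}·y_i:
  21, -17, 33  ⇒  2A = 37, A = 18.5.
Then Σ (x_i + x_{i+1})·c_i = 296, so x̄ = 296 / (6·18.5) = 8/3.

8/3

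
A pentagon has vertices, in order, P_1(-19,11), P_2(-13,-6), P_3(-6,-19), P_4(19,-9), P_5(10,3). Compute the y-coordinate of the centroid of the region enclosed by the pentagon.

Apply Gauss's area formula. First the cross-terms c_i = x_i·y_{i+1} − x_{i+1}·y_i:
  257, 211, 415, 147, 167  ⇒  2A = 1197, A = 598.5.
Then Σ (y_i + y_{i+1})·c_i = -14154, so ȳ = -14154 / (6·598.5) = -674/171.

-674/171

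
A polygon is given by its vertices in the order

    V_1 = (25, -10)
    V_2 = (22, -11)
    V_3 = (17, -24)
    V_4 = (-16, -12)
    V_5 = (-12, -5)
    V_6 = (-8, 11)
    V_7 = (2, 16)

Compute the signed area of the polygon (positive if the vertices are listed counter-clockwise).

Apply the shoelace (surveyor's) formula: 2A = Σ (x_i·y_{i+1} − x_{i+1}·y_i), indices taken mod 7.
V_1→V_2: (25)(-11) − (22)(-10) = -55
V_2→V_3: (22)(-24) − (17)(-11) = -341
V_3→V_4: (17)(-12) − (-16)(-24) = -588
V_4→V_5: (-16)(-5) − (-12)(-12) = -64
V_5→V_6: (-12)(11) − (-8)(-5) = -172
V_6→V_7: (-8)(16) − (2)(11) = -150
V_7→V_1: (2)(-10) − (25)(16) = -420
Σ = -1790
Signed area = Σ/2 = -895 (negative ⇒ clockwise traversal).

-895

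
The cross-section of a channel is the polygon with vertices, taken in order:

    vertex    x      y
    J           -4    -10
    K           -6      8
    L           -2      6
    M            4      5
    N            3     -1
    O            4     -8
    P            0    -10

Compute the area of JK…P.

132.5

Cross-terms: -92, -20, -34, -19, -20, -40, -40  ⇒  Σ = -265
Area = |Σ|/2 = 132.5.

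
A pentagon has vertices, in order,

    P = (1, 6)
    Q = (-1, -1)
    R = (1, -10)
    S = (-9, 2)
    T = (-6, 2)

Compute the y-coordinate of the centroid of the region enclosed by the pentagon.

-70/87

Apply the shoelace (surveyor's) formula. First the cross-terms c_i = x_i·y_{i+1} − x_{i+1}·y_i:
  5, 11, -88, -6, -38  ⇒  2A = -116, A = -58.
Then Σ (y_i + y_{i+1})·c_i = 280, so ȳ = 280 / (6·(-58)) = -70/87.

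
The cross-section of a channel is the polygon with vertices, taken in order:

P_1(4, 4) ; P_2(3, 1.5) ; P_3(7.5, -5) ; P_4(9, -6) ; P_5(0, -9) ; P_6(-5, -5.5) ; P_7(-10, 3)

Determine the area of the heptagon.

Cross-terms: -6, -26.25, 0, -81, -45, -70, -52  ⇒  Σ = -280.25
Area = |Σ|/2 = 140.125.

140.125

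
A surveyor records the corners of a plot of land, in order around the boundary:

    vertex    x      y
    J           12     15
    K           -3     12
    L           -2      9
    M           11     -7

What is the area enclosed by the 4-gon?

Apply the shoelace (surveyor's) formula: 2A = Σ (x_i·y_{i+1} − x_{i+1}·y_i), indices taken mod 4.
J→K: (12)(12) − (-3)(15) = 189
K→L: (-3)(9) − (-2)(12) = -3
L→M: (-2)(-7) − (11)(9) = -85
M→J: (11)(15) − (12)(-7) = 249
Σ = 350
Area = |Σ|/2 = 175.

175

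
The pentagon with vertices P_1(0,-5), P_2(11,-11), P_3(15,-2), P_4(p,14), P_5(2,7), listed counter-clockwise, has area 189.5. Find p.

1

The doubled signed area Σ (x_i y_{i+1} − x_{i+1} y_i) is linear in p.
With p=0 it equals 370; the coefficient of p is 9 (from the two edges through P_4).
So 9·p + 370 = 2·189.5 = 379 ⇒ p = 1.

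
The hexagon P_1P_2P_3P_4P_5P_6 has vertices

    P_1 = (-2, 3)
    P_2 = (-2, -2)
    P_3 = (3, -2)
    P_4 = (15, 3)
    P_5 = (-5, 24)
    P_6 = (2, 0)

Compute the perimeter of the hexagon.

|P_1P_2| = √((0)² + (-5)²) = √25 = 5
|P_2P_3| = √((5)² + (0)²) = √25 = 5
|P_3P_4| = √((12)² + (5)²) = √169 = 13
|P_4P_5| = √((-20)² + (21)²) = √841 = 29
|P_5P_6| = √((7)² + (-24)²) = √625 = 25
|P_6P_1| = √((-4)² + (3)²) = √25 = 5
Perimeter = 5 + 5 + 13 + 29 + 25 + 5 = 82.

82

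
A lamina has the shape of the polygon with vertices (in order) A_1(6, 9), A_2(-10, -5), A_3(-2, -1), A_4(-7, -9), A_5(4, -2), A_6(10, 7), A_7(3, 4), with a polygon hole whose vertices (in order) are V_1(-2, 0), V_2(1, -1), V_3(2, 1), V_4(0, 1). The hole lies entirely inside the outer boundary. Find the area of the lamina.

Outer boundary:
A_1→A_2: (6)(-5) − (-10)(9) = 60
A_2→A_3: (-10)(-1) − (-2)(-5) = 0
A_3→A_4: (-2)(-9) − (-7)(-1) = 11
A_4→A_5: (-7)(-2) − (4)(-9) = 50
A_5→A_6: (4)(7) − (10)(-2) = 48
A_6→A_7: (10)(4) − (3)(7) = 19
A_7→A_1: (3)(9) − (6)(4) = 3
Σ = 191
Area = |Σ|/2 = 95.5.
Hole:
Apply Gauss's area formula: 2A = Σ (x_i·y_{i+1} − x_{i+1}·y_i), indices taken mod 4.
V_1→V_2: (-2)(-1) − (1)(0) = 2
V_2→V_3: (1)(1) − (2)(-1) = 3
V_3→V_4: (2)(1) − (0)(1) = 2
V_4→V_1: (0)(0) − (-2)(1) = 2
Σ = 9
Area = |Σ|/2 = 4.5.
Net area = 95.5 − 4.5 = 91.

91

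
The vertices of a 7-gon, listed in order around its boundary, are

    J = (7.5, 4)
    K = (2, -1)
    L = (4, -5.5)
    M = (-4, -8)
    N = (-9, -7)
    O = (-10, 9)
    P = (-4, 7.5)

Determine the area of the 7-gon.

191.375

Apply the shoelace formula: 2A = Σ (x_i·y_{i+1} − x_{i+1}·y_i), indices taken mod 7.
Cross-terms: -15.5, -7, -54, -44, -151, -39, -72.25  ⇒  Σ = -382.75
Area = |Σ|/2 = 191.375.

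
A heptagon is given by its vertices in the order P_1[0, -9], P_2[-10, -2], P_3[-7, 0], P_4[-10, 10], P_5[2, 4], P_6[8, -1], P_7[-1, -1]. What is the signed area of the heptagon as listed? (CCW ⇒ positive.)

-134

Σ = (-90) + (-14) + (-70) + (-60) + (-34) + (-9) + (9) = -268
Signed area = Σ/2 = -134 (negative ⇒ clockwise traversal).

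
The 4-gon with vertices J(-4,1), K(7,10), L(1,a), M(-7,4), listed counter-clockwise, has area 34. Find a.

8

Write out the shoelace sum; only the two edges meeting at L involve a:
2·Area = [(7·a − 1·10) + (1·4 − (-7)·a)] + -38
       = 14·a + -44 = 68
⇒ a = 8.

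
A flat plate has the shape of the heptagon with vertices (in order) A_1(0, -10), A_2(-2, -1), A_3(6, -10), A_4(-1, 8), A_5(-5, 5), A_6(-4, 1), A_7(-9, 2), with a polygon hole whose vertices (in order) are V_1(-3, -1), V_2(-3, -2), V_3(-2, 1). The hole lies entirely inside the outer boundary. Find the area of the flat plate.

92

Outer boundary:
Apply the shoelace formula: 2A = Σ (x_i·y_{i+1} − x_{i+1}·y_i), indices taken mod 7.
A_1→A_2: (0)(-1) − (-2)(-10) = -20
A_2→A_3: (-2)(-10) − (6)(-1) = 26
A_3→A_4: (6)(8) − (-1)(-10) = 38
A_4→A_5: (-1)(5) − (-5)(8) = 35
A_5→A_6: (-5)(1) − (-4)(5) = 15
A_6→A_7: (-4)(2) − (-9)(1) = 1
A_7→A_1: (-9)(-10) − (0)(2) = 90
Σ = 185
Area = |Σ|/2 = 92.5.
Hole:
Apply the surveyor's formula: 2A = Σ (x_i·y_{i+1} − x_{i+1}·y_i), indices taken mod 3.
Σ = (3) + (-7) + (5) = 1
Area = |Σ|/2 = 0.5.
Net area = 92.5 − 0.5 = 92.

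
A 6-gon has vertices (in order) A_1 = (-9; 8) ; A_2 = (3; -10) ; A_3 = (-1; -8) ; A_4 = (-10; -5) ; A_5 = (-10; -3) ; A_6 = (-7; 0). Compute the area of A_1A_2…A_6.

70

Apply the shoelace (surveyor's) formula: 2A = Σ (x_i·y_{i+1} − x_{i+1}·y_i), indices taken mod 6.
A_1→A_2: (-9)(-10) − (3)(8) = 66
A_2→A_3: (3)(-8) − (-1)(-10) = -34
A_3→A_4: (-1)(-5) − (-10)(-8) = -75
A_4→A_5: (-10)(-3) − (-10)(-5) = -20
A_5→A_6: (-10)(0) − (-7)(-3) = -21
A_6→A_1: (-7)(8) − (-9)(0) = -56
Σ = -140
Area = |Σ|/2 = 70.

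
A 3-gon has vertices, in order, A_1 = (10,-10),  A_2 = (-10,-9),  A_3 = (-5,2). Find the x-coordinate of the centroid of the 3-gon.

Apply the shoelace formula. First the cross-terms c_i = x_i·y_{i+1} − x_{i+1}·y_i:
  -190, -65, 30  ⇒  2A = -225, A = -112.5.
Then Σ (x_i + x_{i+1})·c_i = 1125, so x̄ = 1125 / (6·(-112.5)) = -5/3.

-5/3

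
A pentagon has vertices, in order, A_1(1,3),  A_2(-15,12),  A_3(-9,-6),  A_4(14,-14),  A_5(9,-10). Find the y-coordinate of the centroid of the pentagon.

Apply the shoelace formula. First the cross-terms c_i = x_i·y_{i+1} − x_{i+1}·y_i:
  57, 198, 210, -14, 37  ⇒  2A = 488, A = 244.
Then Σ (y_i + y_{i+1})·c_i = -2080, so ȳ = -2080 / (6·244) = -260/183.

-260/183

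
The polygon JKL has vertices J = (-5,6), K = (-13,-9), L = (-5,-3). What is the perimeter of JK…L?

36

|JK| = √((-8)² + (-15)²) = √289 = 17
|KL| = √((8)² + (6)²) = √100 = 10
|LJ| = √((0)² + (9)²) = √81 = 9
Perimeter = 17 + 10 + 9 = 36.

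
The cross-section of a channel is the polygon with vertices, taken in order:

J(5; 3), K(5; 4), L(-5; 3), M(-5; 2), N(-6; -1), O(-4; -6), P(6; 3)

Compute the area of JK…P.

60.5

Apply the shoelace formula: 2A = Σ (x_i·y_{i+1} − x_{i+1}·y_i), indices taken mod 7.
Cross-terms: 5, 35, 5, 17, 32, 24, 3  ⇒  Σ = 121
Area = |Σ|/2 = 60.5.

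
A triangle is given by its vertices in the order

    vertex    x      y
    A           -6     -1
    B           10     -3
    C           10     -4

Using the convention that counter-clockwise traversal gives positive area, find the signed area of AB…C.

Apply Gauss's area formula: 2A = Σ (x_i·y_{i+1} − x_{i+1}·y_i), indices taken mod 3.
Cross-terms: 28, -10, -34  ⇒  Σ = -16
Signed area = Σ/2 = -8 (negative ⇒ clockwise traversal).

-8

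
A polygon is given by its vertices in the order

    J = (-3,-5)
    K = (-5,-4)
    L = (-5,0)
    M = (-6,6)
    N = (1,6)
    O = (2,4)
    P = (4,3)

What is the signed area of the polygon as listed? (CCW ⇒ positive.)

Apply the shoelace (surveyor's) formula: 2A = Σ (x_i·y_{i+1} − x_{i+1}·y_i), indices taken mod 7.
J→K: (-3)(-4) − (-5)(-5) = -13
K→L: (-5)(0) − (-5)(-4) = -20
L→M: (-5)(6) − (-6)(0) = -30
M→N: (-6)(6) − (1)(6) = -42
N→O: (1)(4) − (2)(6) = -8
O→P: (2)(3) − (4)(4) = -10
P→J: (4)(-5) − (-3)(3) = -11
Σ = -134
Signed area = Σ/2 = -67 (negative ⇒ clockwise traversal).

-67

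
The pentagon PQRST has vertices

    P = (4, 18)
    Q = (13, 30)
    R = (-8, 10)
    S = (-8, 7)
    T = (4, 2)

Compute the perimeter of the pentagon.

|PQ| = √((9)² + (12)²) = √225 = 15
|QR| = √((-21)² + (-20)²) = √841 = 29
|RS| = √((0)² + (-3)²) = √9 = 3
|ST| = √((12)² + (-5)²) = √169 = 13
|TP| = √((0)² + (16)²) = √256 = 16
Perimeter = 15 + 29 + 3 + 13 + 16 = 76.

76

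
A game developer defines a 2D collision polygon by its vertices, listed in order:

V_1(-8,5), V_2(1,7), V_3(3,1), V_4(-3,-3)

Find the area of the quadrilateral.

V_1→V_2: (-8)(7) − (1)(5) = -61
V_2→V_3: (1)(1) − (3)(7) = -20
V_3→V_4: (3)(-3) − (-3)(1) = -6
V_4→V_1: (-3)(5) − (-8)(-3) = -39
Σ = -126
Area = |Σ|/2 = 63.

63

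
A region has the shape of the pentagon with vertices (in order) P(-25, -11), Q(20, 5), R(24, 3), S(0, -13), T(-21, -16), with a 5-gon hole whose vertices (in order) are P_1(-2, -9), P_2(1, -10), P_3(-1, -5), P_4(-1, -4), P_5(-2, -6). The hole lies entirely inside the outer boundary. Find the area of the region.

Outer boundary:
Cross-terms: 95, -60, -312, -273, -169  ⇒  Σ = -719
Area = |Σ|/2 = 359.5.
Hole:
Σ = (29) + (-15) + (-1) + (-2) + (6) = 17
Area = |Σ|/2 = 8.5.
Net area = 359.5 − 8.5 = 351.

351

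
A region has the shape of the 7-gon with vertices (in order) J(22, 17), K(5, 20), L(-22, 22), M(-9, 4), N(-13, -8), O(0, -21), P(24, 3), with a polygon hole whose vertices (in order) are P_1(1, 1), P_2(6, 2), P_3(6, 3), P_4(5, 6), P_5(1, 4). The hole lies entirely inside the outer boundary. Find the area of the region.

Outer boundary:
J→K: (22)(20) − (5)(17) = 355
K→L: (5)(22) − (-22)(20) = 550
L→M: (-22)(4) − (-9)(22) = 110
M→N: (-9)(-8) − (-13)(4) = 124
N→O: (-13)(-21) − (0)(-8) = 273
O→P: (0)(3) − (24)(-21) = 504
P→J: (24)(17) − (22)(3) = 342
Σ = 2258
Area = |Σ|/2 = 1129.
Hole:
Apply the surveyor's formula: 2A = Σ (x_i·y_{i+1} − x_{i+1}·y_i), indices taken mod 5.
Cross-terms: -4, 6, 21, 14, -3  ⇒  Σ = 34
Area = |Σ|/2 = 17.
Net area = 1129 − 17 = 1112.

1112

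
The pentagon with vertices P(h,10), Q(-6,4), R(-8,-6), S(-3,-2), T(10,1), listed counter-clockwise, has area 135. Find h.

9

Write out the shoelace sum; only the two edges meeting at P involve h:
2·Area = [(10·10 − h·1) + (h·4 − (-6)·10)] + 83
       = 3·h + 243 = 270
⇒ h = 9.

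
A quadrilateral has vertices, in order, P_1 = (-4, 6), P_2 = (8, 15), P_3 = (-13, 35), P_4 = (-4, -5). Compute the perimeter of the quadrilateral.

96

|P_1P_2| = √((12)² + (9)²) = √225 = 15
|P_2P_3| = √((-21)² + (20)²) = √841 = 29
|P_3P_4| = √((9)² + (-40)²) = √1681 = 41
|P_4P_1| = √((0)² + (11)²) = √121 = 11
Perimeter = 15 + 29 + 41 + 11 = 96.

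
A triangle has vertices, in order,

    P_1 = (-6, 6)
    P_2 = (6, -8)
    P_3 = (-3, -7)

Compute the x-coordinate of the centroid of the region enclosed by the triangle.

Apply the shoelace (surveyor's) formula. First the cross-terms c_i = x_i·y_{i+1} − x_{i+1}·y_i:
  12, -66, -60  ⇒  2A = -114, A = -57.
Then Σ (x_i + x_{i+1})·c_i = 342, so x̄ = 342 / (6·(-57)) = -1.

-1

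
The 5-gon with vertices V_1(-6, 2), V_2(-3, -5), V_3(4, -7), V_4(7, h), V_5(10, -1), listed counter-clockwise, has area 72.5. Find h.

Write out the shoelace sum; only the two edges meeting at V_4 involve h:
2·Area = [(4·h − 7·(-7)) + (7·(-1) − 10·h)] + 91
       = -6·h + 133 = 145
⇒ h = -2.

-2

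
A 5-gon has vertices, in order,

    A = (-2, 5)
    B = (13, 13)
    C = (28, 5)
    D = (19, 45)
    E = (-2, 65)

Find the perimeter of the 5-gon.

164

|AB| = √((15)² + (8)²) = √289 = 17
|BC| = √((15)² + (-8)²) = √289 = 17
|CD| = √((-9)² + (40)²) = √1681 = 41
|DE| = √((-21)² + (20)²) = √841 = 29
|EA| = √((0)² + (-60)²) = √3600 = 60
Perimeter = 17 + 17 + 41 + 29 + 60 = 164.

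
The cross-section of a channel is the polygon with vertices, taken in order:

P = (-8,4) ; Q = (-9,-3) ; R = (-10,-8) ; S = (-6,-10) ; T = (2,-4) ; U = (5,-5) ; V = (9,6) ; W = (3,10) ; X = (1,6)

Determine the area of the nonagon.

207.5

Apply the surveyor's formula: 2A = Σ (x_i·y_{i+1} − x_{i+1}·y_i), indices taken mod 9.
Σ = (60) + (42) + (52) + (44) + (10) + (75) + (72) + (8) + (52) = 415
Area = |Σ|/2 = 207.5.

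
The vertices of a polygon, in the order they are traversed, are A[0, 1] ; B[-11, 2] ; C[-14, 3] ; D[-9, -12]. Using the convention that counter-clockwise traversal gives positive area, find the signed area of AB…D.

Apply the shoelace formula: 2A = Σ (x_i·y_{i+1} − x_{i+1}·y_i), indices taken mod 4.
Cross-terms: 11, -5, 195, -9  ⇒  Σ = 192
Signed area = Σ/2 = 96 (positive ⇒ counter-clockwise traversal).

96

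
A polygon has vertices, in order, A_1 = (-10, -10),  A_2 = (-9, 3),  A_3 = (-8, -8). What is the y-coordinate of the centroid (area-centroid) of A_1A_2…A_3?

Apply the surveyor's formula. First the cross-terms c_i = x_i·y_{i+1} − x_{i+1}·y_i:
  -120, 96, 0  ⇒  2A = -24, A = -12.
Then Σ (y_i + y_{i+1})·c_i = 360, so ȳ = 360 / (6·(-12)) = -5.

-5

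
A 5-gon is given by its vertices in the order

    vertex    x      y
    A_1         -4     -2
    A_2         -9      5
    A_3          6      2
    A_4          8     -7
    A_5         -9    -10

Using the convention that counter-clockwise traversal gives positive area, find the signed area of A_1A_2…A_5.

Apply the shoelace (surveyor's) formula: 2A = Σ (x_i·y_{i+1} − x_{i+1}·y_i), indices taken mod 5.
Σ = (-38) + (-48) + (-58) + (-143) + (-22) = -309
Signed area = Σ/2 = -154.5 (negative ⇒ clockwise traversal).

-154.5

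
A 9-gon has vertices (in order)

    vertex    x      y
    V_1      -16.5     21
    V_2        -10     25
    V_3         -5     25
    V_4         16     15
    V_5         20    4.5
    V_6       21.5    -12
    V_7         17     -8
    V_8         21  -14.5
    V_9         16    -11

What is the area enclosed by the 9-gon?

629.125

Cross-terms: -202.5, -125, -475, -228, -336.75, 32, -78.5, 1, 154.5  ⇒  Σ = -1258.25
Area = |Σ|/2 = 629.125.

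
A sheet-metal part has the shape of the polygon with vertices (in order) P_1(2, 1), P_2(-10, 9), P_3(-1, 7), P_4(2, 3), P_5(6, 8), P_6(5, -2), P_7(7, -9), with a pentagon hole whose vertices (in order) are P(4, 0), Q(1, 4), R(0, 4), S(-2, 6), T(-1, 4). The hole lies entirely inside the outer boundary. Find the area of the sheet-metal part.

Outer boundary:
Apply Gauss's area formula: 2A = Σ (x_i·y_{i+1} − x_{i+1}·y_i), indices taken mod 7.
P_1→P_2: (2)(9) − (-10)(1) = 28
P_2→P_3: (-10)(7) − (-1)(9) = -61
P_3→P_4: (-1)(3) − (2)(7) = -17
P_4→P_5: (2)(8) − (6)(3) = -2
P_5→P_6: (6)(-2) − (5)(8) = -52
P_6→P_7: (5)(-9) − (7)(-2) = -31
P_7→P_1: (7)(1) − (2)(-9) = 25
Σ = -110
Area = |Σ|/2 = 55.
Hole:
P→Q: (4)(4) − (1)(0) = 16
Q→R: (1)(4) − (0)(4) = 4
R→S: (0)(6) − (-2)(4) = 8
S→T: (-2)(4) − (-1)(6) = -2
T→P: (-1)(0) − (4)(4) = -16
Σ = 10
Area = |Σ|/2 = 5.
Net area = 55 − 5 = 50.

50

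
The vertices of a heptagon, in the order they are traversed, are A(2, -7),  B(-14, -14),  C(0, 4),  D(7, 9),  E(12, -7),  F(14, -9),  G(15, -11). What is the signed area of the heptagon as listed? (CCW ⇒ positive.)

-239.5

Cross-terms: -126, -56, -28, -157, -10, -19, -83  ⇒  Σ = -479
Signed area = Σ/2 = -239.5 (negative ⇒ clockwise traversal).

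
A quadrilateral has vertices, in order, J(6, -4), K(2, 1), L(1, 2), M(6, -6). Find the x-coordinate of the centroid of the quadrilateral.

139/33

Apply the shoelace (surveyor's) formula. First the cross-terms c_i = x_i·y_{i+1} − x_{i+1}·y_i:
  14, 3, -18, 12  ⇒  2A = 11, A = 5.5.
Then Σ (x_i + x_{i+1})·c_i = 139, so x̄ = 139 / (6·5.5) = 139/33.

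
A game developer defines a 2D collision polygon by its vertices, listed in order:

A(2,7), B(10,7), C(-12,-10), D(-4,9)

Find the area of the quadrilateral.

133

Σ = (-56) + (-16) + (-148) + (-46) = -266
Area = |Σ|/2 = 133.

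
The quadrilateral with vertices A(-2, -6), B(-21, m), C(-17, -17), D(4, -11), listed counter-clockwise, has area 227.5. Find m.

Write out the shoelace sum; only the two edges meeting at B involve m:
2·Area = [((-2)·m − (-21)·(-6)) + ((-21)·(-17) − (-17)·m)] + 209
       = 15·m + 440 = 455
⇒ m = 1.

1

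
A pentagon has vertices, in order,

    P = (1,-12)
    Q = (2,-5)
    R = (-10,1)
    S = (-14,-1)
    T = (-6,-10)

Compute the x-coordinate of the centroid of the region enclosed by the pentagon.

-1075/211

Apply the shoelace formula. First the cross-terms c_i = x_i·y_{i+1} − x_{i+1}·y_i:
  19, -48, 24, 134, 82  ⇒  2A = 211, A = 105.5.
Then Σ (x_i + x_{i+1})·c_i = -3225, so x̄ = -3225 / (6·105.5) = -1075/211.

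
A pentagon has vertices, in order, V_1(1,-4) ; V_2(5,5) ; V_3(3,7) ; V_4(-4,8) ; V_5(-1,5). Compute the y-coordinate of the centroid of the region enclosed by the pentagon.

74/21

Apply the shoelace (surveyor's) formula. First the cross-terms c_i = x_i·y_{i+1} − x_{i+1}·y_i:
  25, 20, 52, -12, -1  ⇒  2A = 84, A = 42.
Then Σ (y_i + y_{i+1})·c_i = 888, so ȳ = 888 / (6·42) = 74/21.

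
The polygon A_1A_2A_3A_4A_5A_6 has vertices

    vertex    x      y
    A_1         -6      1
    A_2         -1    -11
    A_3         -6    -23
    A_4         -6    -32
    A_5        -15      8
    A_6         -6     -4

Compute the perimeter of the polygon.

|A_1A_2| = √((5)² + (-12)²) = √169 = 13
|A_2A_3| = √((-5)² + (-12)²) = √169 = 13
|A_3A_4| = √((0)² + (-9)²) = √81 = 9
|A_4A_5| = √((-9)² + (40)²) = √1681 = 41
|A_5A_6| = √((9)² + (-12)²) = √225 = 15
|A_6A_1| = √((0)² + (5)²) = √25 = 5
Perimeter = 13 + 13 + 9 + 41 + 15 + 5 = 96.

96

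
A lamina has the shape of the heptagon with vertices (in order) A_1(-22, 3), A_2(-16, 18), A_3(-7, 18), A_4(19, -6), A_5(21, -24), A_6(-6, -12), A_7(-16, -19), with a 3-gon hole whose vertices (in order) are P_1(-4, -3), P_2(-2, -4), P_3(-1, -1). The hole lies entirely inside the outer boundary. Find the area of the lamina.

Outer boundary:
A_1→A_2: (-22)(18) − (-16)(3) = -348
A_2→A_3: (-16)(18) − (-7)(18) = -162
A_3→A_4: (-7)(-6) − (19)(18) = -300
A_4→A_5: (19)(-24) − (21)(-6) = -330
A_5→A_6: (21)(-12) − (-6)(-24) = -396
A_6→A_7: (-6)(-19) − (-16)(-12) = -78
A_7→A_1: (-16)(3) − (-22)(-19) = -466
Σ = -2080
Area = |Σ|/2 = 1040.
Hole:
Apply Gauss's area formula: 2A = Σ (x_i·y_{i+1} − x_{i+1}·y_i), indices taken mod 3.
Σ = (10) + (-2) + (-1) = 7
Area = |Σ|/2 = 3.5.
Net area = 1040 − 3.5 = 1036.5.

1036.5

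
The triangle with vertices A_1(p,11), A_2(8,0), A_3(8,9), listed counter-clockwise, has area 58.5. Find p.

-5

The doubled signed area Σ (x_i y_{i+1} − x_{i+1} y_i) is linear in p.
With p=0 it equals 72; the coefficient of p is -9 (from the two edges through A_1).
So -9·p + 72 = 2·58.5 = 117 ⇒ p = -5.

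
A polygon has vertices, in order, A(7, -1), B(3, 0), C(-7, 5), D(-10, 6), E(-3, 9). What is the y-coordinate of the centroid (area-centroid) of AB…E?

700/159

Apply Gauss's area formula. First the cross-terms c_i = x_i·y_{i+1} − x_{i+1}·y_i:
  3, 15, 8, -72, -60  ⇒  2A = -106, A = -53.
Then Σ (y_i + y_{i+1})·c_i = -1400, so ȳ = -1400 / (6·(-53)) = 700/159.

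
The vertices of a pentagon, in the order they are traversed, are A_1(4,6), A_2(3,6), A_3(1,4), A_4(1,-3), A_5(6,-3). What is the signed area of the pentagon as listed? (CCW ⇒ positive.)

34

Apply the surveyor's formula: 2A = Σ (x_i·y_{i+1} − x_{i+1}·y_i), indices taken mod 5.
Σ = (6) + (6) + (-7) + (15) + (48) = 68
Signed area = Σ/2 = 34 (positive ⇒ counter-clockwise traversal).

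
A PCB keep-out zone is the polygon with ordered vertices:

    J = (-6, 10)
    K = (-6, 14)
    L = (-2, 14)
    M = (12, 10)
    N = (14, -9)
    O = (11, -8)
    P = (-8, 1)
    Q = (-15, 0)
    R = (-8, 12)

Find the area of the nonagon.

Apply the shoelace formula: 2A = Σ (x_i·y_{i+1} − x_{i+1}·y_i), indices taken mod 9.
J→K: (-6)(14) − (-6)(10) = -24
K→L: (-6)(14) − (-2)(14) = -56
L→M: (-2)(10) − (12)(14) = -188
M→N: (12)(-9) − (14)(10) = -248
N→O: (14)(-8) − (11)(-9) = -13
O→P: (11)(1) − (-8)(-8) = -53
P→Q: (-8)(0) − (-15)(1) = 15
Q→R: (-15)(12) − (-8)(0) = -180
R→J: (-8)(10) − (-6)(12) = -8
Σ = -755
Area = |Σ|/2 = 377.5.

377.5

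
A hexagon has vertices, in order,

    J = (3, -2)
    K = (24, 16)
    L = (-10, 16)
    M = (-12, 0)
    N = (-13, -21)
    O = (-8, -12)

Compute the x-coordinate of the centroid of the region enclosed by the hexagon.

Apply Gauss's area formula. First the cross-terms c_i = x_i·y_{i+1} − x_{i+1}·y_i:
  96, 544, 192, 252, -12, 52  ⇒  2A = 1124, A = 562.
Then Σ (x_i + x_{i+1})·c_i = -324, so x̄ = -324 / (6·562) = -27/281.

-27/281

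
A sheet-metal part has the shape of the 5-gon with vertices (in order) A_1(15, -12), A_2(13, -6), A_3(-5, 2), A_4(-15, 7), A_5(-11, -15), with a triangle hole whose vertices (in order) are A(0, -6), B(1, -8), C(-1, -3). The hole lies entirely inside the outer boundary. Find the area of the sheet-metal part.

Outer boundary:
Apply the surveyor's formula: 2A = Σ (x_i·y_{i+1} − x_{i+1}·y_i), indices taken mod 5.
Σ = (66) + (-4) + (-5) + (302) + (357) = 716
Area = |Σ|/2 = 358.
Hole:
Cross-terms: 6, -11, 6  ⇒  Σ = 1
Area = |Σ|/2 = 0.5.
Net area = 358 − 0.5 = 357.5.

357.5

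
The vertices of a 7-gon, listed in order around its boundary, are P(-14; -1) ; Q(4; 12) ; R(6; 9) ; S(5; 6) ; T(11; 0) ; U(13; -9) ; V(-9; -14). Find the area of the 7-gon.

412

P→Q: (-14)(12) − (4)(-1) = -164
Q→R: (4)(9) − (6)(12) = -36
R→S: (6)(6) − (5)(9) = -9
S→T: (5)(0) − (11)(6) = -66
T→U: (11)(-9) − (13)(0) = -99
U→V: (13)(-14) − (-9)(-9) = -263
V→P: (-9)(-1) − (-14)(-14) = -187
Σ = -824
Area = |Σ|/2 = 412.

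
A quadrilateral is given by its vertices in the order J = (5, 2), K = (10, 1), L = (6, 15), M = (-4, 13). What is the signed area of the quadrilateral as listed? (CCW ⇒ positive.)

97

Apply Gauss's area formula: 2A = Σ (x_i·y_{i+1} − x_{i+1}·y_i), indices taken mod 4.
Σ = (-15) + (144) + (138) + (-73) = 194
Signed area = Σ/2 = 97 (positive ⇒ counter-clockwise traversal).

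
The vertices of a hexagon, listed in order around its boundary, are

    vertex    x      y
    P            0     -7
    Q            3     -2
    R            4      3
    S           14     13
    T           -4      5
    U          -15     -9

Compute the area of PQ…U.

193

Cross-terms: 21, 17, 10, 122, 111, 105  ⇒  Σ = 386
Area = |Σ|/2 = 193.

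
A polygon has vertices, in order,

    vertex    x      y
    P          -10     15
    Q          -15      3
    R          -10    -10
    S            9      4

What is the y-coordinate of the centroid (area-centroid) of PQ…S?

211/72

Apply the shoelace formula. First the cross-terms c_i = x_i·y_{i+1} − x_{i+1}·y_i:
  195, 180, 50, 175  ⇒  2A = 600, A = 300.
Then Σ (y_i + y_{i+1})·c_i = 5275, so ȳ = 5275 / (6·300) = 211/72.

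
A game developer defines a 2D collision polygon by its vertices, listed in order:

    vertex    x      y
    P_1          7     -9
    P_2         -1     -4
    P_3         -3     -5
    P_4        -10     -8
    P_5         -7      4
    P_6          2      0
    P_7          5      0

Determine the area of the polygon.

Σ = (-37) + (-7) + (-26) + (-96) + (-8) + (0) + (-45) = -219
Area = |Σ|/2 = 109.5.

109.5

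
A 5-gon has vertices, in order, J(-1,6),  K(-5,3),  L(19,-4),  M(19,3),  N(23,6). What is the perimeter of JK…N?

66

|JK| = √((-4)² + (-3)²) = √25 = 5
|KL| = √((24)² + (-7)²) = √625 = 25
|LM| = √((0)² + (7)²) = √49 = 7
|MN| = √((4)² + (3)²) = √25 = 5
|NJ| = √((-24)² + (0)²) = √576 = 24
Perimeter = 5 + 25 + 7 + 5 + 24 = 66.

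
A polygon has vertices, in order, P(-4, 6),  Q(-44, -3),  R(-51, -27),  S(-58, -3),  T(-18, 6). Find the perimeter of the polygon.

|PQ| = √((-40)² + (-9)²) = √1681 = 41
|QR| = √((-7)² + (-24)²) = √625 = 25
|RS| = √((-7)² + (24)²) = √625 = 25
|ST| = √((40)² + (9)²) = √1681 = 41
|TP| = √((14)² + (0)²) = √196 = 14
Perimeter = 41 + 25 + 25 + 41 + 14 = 146.

146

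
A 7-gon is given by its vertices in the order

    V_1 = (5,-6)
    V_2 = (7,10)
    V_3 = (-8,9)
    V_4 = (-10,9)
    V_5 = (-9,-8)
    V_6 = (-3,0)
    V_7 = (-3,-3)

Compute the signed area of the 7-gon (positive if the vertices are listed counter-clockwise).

216

Apply Gauss's area formula: 2A = Σ (x_i·y_{i+1} − x_{i+1}·y_i), indices taken mod 7.
Cross-terms: 92, 143, 18, 161, -24, 9, 33  ⇒  Σ = 432
Signed area = Σ/2 = 216 (positive ⇒ counter-clockwise traversal).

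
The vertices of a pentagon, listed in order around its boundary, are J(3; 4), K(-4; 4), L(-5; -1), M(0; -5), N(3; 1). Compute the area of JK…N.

50.5

Σ = (28) + (24) + (25) + (15) + (9) = 101
Area = |Σ|/2 = 50.5.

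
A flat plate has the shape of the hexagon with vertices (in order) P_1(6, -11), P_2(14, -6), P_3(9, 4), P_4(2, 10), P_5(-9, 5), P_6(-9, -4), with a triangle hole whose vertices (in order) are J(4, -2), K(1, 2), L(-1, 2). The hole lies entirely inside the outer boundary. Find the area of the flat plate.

303

Outer boundary:
Σ = (118) + (110) + (82) + (100) + (81) + (123) = 614
Area = |Σ|/2 = 307.
Hole:
Apply the surveyor's formula: 2A = Σ (x_i·y_{i+1} − x_{i+1}·y_i), indices taken mod 3.
Cross-terms: 10, 4, -6  ⇒  Σ = 8
Area = |Σ|/2 = 4.
Net area = 307 − 4 = 303.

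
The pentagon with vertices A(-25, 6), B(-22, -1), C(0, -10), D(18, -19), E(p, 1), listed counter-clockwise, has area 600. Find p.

The doubled signed area Σ (x_i y_{i+1} − x_{i+1} y_i) is linear in p.
With p=0 it equals 600; the coefficient of p is 25 (from the two edges through E).
So 25·p + 600 = 2·600 = 1200 ⇒ p = 24.

24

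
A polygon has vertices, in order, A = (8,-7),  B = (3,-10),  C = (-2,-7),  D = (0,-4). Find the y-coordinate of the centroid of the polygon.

-7

Apply Gauss's area formula. First the cross-terms c_i = x_i·y_{i+1} − x_{i+1}·y_i:
  -59, -41, 8, 32  ⇒  2A = -60, A = -30.
Then Σ (y_i + y_{i+1})·c_i = 1260, so ȳ = 1260 / (6·(-30)) = -7.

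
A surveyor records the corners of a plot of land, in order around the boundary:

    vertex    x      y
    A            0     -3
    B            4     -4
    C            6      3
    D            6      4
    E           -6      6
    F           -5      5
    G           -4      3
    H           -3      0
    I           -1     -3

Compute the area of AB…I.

Cross-terms: 12, 36, 6, 60, 0, 5, 9, 9, 3  ⇒  Σ = 140
Area = |Σ|/2 = 70.

70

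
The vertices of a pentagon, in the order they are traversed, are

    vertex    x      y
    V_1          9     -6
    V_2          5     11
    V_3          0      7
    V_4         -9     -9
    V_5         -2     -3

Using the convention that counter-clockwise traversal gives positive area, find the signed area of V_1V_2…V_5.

137.5

Apply the surveyor's formula: 2A = Σ (x_i·y_{i+1} − x_{i+1}·y_i), indices taken mod 5.
Cross-terms: 129, 35, 63, 9, 39  ⇒  Σ = 275
Signed area = Σ/2 = 137.5 (positive ⇒ counter-clockwise traversal).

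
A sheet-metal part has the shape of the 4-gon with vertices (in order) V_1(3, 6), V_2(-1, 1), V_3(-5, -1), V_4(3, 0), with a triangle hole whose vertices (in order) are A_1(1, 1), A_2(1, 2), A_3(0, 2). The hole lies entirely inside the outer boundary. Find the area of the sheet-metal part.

Outer boundary:
Σ = (9) + (6) + (3) + (18) = 36
Area = |Σ|/2 = 18.
Hole:
Cross-terms: 1, 2, -2  ⇒  Σ = 1
Area = |Σ|/2 = 0.5.
Net area = 18 − 0.5 = 17.5.

17.5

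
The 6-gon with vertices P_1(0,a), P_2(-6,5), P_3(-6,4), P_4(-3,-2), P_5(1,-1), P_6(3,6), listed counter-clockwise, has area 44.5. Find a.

The doubled signed area Σ (x_i y_{i+1} − x_{i+1} y_i) is linear in a.
With a=0 it equals 44; the coefficient of a is 9 (from the two edges through P_1).
So 9·a + 44 = 2·44.5 = 89 ⇒ a = 5.

5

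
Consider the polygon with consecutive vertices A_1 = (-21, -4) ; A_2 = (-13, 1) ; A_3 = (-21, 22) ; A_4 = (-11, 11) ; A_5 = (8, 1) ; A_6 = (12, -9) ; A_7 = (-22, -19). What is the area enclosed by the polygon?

623.5

Σ = (-73) + (-265) + (11) + (-99) + (-84) + (-426) + (-311) = -1247
Area = |Σ|/2 = 623.5.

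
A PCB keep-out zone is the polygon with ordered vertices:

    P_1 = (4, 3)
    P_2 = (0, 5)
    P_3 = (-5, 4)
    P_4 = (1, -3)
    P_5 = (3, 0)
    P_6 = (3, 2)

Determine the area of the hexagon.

36

Apply the surveyor's formula: 2A = Σ (x_i·y_{i+1} − x_{i+1}·y_i), indices taken mod 6.
Σ = (20) + (25) + (11) + (9) + (6) + (1) = 72
Area = |Σ|/2 = 36.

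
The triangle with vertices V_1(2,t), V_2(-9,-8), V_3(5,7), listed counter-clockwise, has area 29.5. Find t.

Write out the shoelace sum; only the two edges meeting at V_1 involve t:
2·Area = [(5·t − 2·7) + (2·(-8) − (-9)·t)] + -23
       = 14·t + -53 = 59
⇒ t = 8.

8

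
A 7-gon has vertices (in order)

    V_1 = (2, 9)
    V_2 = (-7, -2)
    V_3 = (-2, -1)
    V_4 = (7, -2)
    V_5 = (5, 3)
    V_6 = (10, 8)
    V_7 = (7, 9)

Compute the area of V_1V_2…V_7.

Σ = (59) + (3) + (11) + (31) + (10) + (34) + (45) = 193
Area = |Σ|/2 = 96.5.

96.5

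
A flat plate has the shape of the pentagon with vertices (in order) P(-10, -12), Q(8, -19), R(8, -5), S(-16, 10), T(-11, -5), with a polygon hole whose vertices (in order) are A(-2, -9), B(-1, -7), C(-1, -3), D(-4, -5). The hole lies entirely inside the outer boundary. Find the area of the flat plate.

325

Outer boundary:
Cross-terms: 286, 112, 0, 190, 82  ⇒  Σ = 670
Area = |Σ|/2 = 335.
Hole:
Apply the shoelace formula: 2A = Σ (x_i·y_{i+1} − x_{i+1}·y_i), indices taken mod 4.
Σ = (5) + (-4) + (-7) + (26) = 20
Area = |Σ|/2 = 10.
Net area = 335 − 10 = 325.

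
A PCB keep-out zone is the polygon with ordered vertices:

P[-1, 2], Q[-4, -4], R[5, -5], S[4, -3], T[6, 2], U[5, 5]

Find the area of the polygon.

Σ = (12) + (40) + (5) + (26) + (20) + (15) = 118
Area = |Σ|/2 = 59.

59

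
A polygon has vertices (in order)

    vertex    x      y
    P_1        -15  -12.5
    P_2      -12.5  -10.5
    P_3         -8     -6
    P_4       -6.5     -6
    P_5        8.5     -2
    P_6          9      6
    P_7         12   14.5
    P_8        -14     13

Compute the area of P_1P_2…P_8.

Σ = (1.25) + (-9) + (9) + (64) + (69) + (58.5) + (359) + (370) = 921.75
Area = |Σ|/2 = 460.875.

460.875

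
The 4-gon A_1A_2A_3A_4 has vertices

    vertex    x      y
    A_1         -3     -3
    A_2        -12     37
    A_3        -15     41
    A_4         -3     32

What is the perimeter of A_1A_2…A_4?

96

|A_1A_2| = √((-9)² + (40)²) = √1681 = 41
|A_2A_3| = √((-3)² + (4)²) = √25 = 5
|A_3A_4| = √((12)² + (-9)²) = √225 = 15
|A_4A_1| = √((0)² + (-35)²) = √1225 = 35
Perimeter = 41 + 5 + 15 + 35 = 96.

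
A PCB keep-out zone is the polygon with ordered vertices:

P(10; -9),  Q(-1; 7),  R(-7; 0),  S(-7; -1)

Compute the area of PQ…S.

Apply the shoelace (surveyor's) formula: 2A = Σ (x_i·y_{i+1} − x_{i+1}·y_i), indices taken mod 4.
P→Q: (10)(7) − (-1)(-9) = 61
Q→R: (-1)(0) − (-7)(7) = 49
R→S: (-7)(-1) − (-7)(0) = 7
S→P: (-7)(-9) − (10)(-1) = 73
Σ = 190
Area = |Σ|/2 = 95.

95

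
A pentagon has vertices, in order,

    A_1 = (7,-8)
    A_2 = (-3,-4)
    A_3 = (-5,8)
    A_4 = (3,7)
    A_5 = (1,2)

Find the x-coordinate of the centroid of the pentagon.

-41/267

Apply the shoelace formula. First the cross-terms c_i = x_i·y_{i+1} − x_{i+1}·y_i:
  -52, -44, -59, -1, -22  ⇒  2A = -178, A = -89.
Then Σ (x_i + x_{i+1})·c_i = 82, so x̄ = 82 / (6·(-89)) = -41/267.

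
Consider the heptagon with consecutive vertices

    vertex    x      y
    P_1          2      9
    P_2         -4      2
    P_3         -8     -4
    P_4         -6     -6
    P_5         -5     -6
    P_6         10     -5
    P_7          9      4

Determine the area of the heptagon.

Cross-terms: 40, 32, 24, 6, 85, 85, 73  ⇒  Σ = 345
Area = |Σ|/2 = 172.5.

172.5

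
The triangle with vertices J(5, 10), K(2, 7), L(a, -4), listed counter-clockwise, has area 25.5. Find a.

The doubled signed area Σ (x_i y_{i+1} − x_{i+1} y_i) is linear in a.
With a=0 it equals 27; the coefficient of a is 3 (from the two edges through L).
So 3·a + 27 = 2·25.5 = 51 ⇒ a = 8.

8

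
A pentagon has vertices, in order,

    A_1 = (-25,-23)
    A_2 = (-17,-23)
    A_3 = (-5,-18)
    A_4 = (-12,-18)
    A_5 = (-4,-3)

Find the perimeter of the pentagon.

74

|A_1A_2| = √((8)² + (0)²) = √64 = 8
|A_2A_3| = √((12)² + (5)²) = √169 = 13
|A_3A_4| = √((-7)² + (0)²) = √49 = 7
|A_4A_5| = √((8)² + (15)²) = √289 = 17
|A_5A_1| = √((-21)² + (-20)²) = √841 = 29
Perimeter = 8 + 13 + 7 + 17 + 29 = 74.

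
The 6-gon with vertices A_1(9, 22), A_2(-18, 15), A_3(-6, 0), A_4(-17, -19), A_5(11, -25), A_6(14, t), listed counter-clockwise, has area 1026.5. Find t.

Write out the shoelace sum; only the two edges meeting at A_6 involve t:
2·Area = [(11·t − 14·(-25)) + (14·22 − 9·t)] + 1369
       = 2·t + 2027 = 2053
⇒ t = 13.

13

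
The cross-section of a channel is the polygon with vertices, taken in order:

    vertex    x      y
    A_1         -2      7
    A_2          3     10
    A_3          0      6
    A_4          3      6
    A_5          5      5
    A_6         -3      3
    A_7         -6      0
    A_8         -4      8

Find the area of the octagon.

34

Cross-terms: -41, 18, -18, -15, 30, 18, -48, -12  ⇒  Σ = -68
Area = |Σ|/2 = 34.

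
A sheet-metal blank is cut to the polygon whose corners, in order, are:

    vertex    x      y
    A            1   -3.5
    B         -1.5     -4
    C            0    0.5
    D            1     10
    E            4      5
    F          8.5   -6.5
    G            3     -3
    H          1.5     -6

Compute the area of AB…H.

66.375

Apply the surveyor's formula: 2A = Σ (x_i·y_{i+1} − x_{i+1}·y_i), indices taken mod 8.
Σ = (-9.25) + (-0.75) + (-0.5) + (-35) + (-68.5) + (-6) + (-13.5) + (0.75) = -132.75
Area = |Σ|/2 = 66.375.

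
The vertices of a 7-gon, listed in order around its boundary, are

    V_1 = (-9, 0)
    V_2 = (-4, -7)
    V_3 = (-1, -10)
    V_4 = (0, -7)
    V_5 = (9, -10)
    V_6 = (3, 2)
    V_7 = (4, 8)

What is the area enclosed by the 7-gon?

Apply the surveyor's formula: 2A = Σ (x_i·y_{i+1} − x_{i+1}·y_i), indices taken mod 7.
Σ = (63) + (33) + (7) + (63) + (48) + (16) + (72) = 302
Area = |Σ|/2 = 151.

151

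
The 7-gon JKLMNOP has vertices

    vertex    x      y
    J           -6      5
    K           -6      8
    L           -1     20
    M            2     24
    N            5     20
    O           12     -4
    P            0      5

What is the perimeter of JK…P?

|JK| = √((0)² + (3)²) = √9 = 3
|KL| = √((5)² + (12)²) = √169 = 13
|LM| = √((3)² + (4)²) = √25 = 5
|MN| = √((3)² + (-4)²) = √25 = 5
|NO| = √((7)² + (-24)²) = √625 = 25
|OP| = √((-12)² + (9)²) = √225 = 15
|PJ| = √((-6)² + (0)²) = √36 = 6
Perimeter = 3 + 13 + 5 + 5 + 25 + 15 + 6 = 72.

72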